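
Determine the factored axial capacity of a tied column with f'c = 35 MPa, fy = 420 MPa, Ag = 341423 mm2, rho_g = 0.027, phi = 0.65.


Ast = rho * Ag = 0.027 * 341423 = 9218.421 mm2
phi*Pn = 0.65 * 0.80 * (0.85 * 35 * (341423 - 9218.421) + 420 * 9218.421) / 1000
= 7152.51 kN

7152.51


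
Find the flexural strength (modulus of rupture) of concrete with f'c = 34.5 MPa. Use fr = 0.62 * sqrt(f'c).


fr = 0.62 * sqrt(34.5)
= 3.642 MPa

3.642


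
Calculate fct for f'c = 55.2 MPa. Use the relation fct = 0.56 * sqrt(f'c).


fct = 0.56 * sqrt(55.2)
= 0.56 * 7.43
= 4.161 MPa

4.161


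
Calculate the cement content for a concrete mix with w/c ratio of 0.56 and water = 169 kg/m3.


Cement = water / (w/c)
= 169 / 0.56
= 301.8 kg/m3

301.8


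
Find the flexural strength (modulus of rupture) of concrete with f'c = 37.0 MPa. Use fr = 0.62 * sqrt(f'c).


fr = 0.62 * sqrt(37.0)
= 3.771 MPa

3.771


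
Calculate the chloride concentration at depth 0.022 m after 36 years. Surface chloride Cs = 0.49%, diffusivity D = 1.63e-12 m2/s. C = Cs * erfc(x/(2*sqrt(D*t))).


t_seconds = 36 * 365.25 * 24 * 3600 = 1136073600.0 s
arg = 0.022 / (2 * sqrt(1.63e-12 * 1136073600.0))
= 0.2556
erfc(0.2556) = 0.7177
C = 0.49 * 0.7177 = 0.3517%

0.3517


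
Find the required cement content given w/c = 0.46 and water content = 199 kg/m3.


Cement = water / (w/c)
= 199 / 0.46
= 432.6 kg/m3

432.6


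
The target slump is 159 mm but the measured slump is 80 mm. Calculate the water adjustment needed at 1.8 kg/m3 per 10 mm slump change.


Difference = 159 - 80 = 79 mm
Water adjustment = 79 * 1.8 / 10 = 14.2 kg/m3

14.2


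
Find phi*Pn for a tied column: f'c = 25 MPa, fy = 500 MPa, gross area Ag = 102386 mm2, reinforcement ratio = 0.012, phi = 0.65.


Ast = rho * Ag = 0.012 * 102386 = 1228.632 mm2
phi*Pn = 0.65 * 0.80 * (0.85 * 25 * (102386 - 1228.632) + 500 * 1228.632) / 1000
= 1437.23 kN

1437.23


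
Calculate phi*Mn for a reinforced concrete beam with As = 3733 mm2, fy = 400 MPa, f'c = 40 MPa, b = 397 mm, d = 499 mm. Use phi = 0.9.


a = As * fy / (0.85 * f'c * b)
= 3733 * 400 / (0.85 * 40 * 397)
= 110.6238 mm
Mn = As * fy * (d - a/2) / 10^6
= 662.5151 kN-m
phi*Mn = 0.9 * 662.5151 = 596.26 kN-m

596.26


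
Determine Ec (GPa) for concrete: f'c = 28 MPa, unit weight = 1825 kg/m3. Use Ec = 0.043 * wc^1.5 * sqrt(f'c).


Ec = 0.043 * 1825^1.5 * sqrt(28) / 1000
= 17.74 GPa

17.74


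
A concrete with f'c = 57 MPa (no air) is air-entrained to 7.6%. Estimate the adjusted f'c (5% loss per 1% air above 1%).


Strength loss = (7.6 - 1) * 5 = 33.0%
f'c = 57 * (1 - 33.0/100)
= 38.19 MPa

38.19


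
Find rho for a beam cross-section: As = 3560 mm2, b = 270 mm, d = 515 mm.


rho = As / (b * d)
= 3560 / (270 * 515)
= 0.0256

0.0256


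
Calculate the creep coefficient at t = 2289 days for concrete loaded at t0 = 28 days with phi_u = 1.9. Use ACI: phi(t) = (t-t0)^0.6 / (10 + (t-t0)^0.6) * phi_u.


dt = 2289 - 28 = 2261
phi = 2261^0.6 / (10 + 2261^0.6) * 1.9
= 1.732

1.732


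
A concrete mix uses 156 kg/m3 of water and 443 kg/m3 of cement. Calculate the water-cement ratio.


w/c = water / cement
w/c = 156 / 443 = 0.352

0.352


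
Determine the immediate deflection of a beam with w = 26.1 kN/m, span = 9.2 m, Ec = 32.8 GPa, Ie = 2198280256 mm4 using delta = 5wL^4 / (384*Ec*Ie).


Convert: L = 9.2 m = 9200 mm, Ec = 32.8 GPa = 32800 MPa
delta = 5 * 26.1 * 9200^4 / (384 * 32800 * 2198280256)
= 33.77 mm

33.77


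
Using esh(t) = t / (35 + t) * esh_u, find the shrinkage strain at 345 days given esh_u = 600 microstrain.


esh(345) = 345 / (35 + 345) * 600
= 345 / 380 * 600
= 544.7 microstrain

544.7


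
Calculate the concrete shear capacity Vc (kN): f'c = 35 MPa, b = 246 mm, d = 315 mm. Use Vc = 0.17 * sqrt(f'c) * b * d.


Vc = 0.17 * sqrt(35) * 246 * 315 / 1000
= 77.93 kN

77.93


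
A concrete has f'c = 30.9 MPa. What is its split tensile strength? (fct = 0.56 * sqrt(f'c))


fct = 0.56 * sqrt(30.9)
= 0.56 * 5.559
= 3.113 MPa

3.113


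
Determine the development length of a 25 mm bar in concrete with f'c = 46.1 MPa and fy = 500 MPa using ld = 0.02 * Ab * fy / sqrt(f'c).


Ab = pi * 25^2 / 4 = 490.874 mm2
ld = 0.02 * 490.874 * 500 / sqrt(46.1)
= 723.0 mm

723.0


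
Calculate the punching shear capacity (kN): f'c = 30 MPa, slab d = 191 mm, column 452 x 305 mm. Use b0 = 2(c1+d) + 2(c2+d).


b0 = 2*(452 + 191) + 2*(305 + 191) = 2278 mm
Vc = 0.33 * sqrt(30) * 2278 * 191 / 1000
= 786.43 kN

786.43


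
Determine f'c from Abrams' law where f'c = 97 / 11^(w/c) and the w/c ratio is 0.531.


f'c = 97 / 11^0.531
= 97 / 3.573
= 27.15 MPa

27.15


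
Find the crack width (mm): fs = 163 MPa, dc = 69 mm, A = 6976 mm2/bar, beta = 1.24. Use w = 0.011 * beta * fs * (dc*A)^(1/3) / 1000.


w = 0.011 * beta * fs * (dc * A)^(1/3) / 1000
= 0.011 * 1.24 * 163 * (69 * 6976)^(1/3) / 1000
= 0.174 mm

0.174


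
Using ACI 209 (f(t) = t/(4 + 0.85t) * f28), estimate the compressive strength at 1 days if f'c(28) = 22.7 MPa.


f(1) = 1 / (4 + 0.85 * 1) * 22.7
= 1 / 4.85 * 22.7
= 4.68 MPa

4.68


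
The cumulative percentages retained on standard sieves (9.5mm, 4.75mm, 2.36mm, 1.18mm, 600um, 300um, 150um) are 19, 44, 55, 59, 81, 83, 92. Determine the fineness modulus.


FM = sum(cumulative % retained) / 100
= 433 / 100
= 4.33

4.33


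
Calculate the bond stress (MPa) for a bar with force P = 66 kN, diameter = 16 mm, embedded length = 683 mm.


u = P / (pi * db * ld)
= 66 * 1000 / (pi * 16 * 683)
= 1.922 MPa

1.922


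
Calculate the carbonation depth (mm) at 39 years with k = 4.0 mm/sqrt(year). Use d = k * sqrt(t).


depth = k * sqrt(t)
= 4.0 * sqrt(39)
= 24.98 mm

24.98


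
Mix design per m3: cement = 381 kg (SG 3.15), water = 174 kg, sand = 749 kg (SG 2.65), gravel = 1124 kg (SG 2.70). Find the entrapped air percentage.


Vol cement = 381 / (3.15 * 1000) = 0.120952 m3
Vol water = 174 / 1000 = 0.174 m3
Vol sand = 749 / (2.65 * 1000) = 0.282642 m3
Vol gravel = 1124 / (2.70 * 1000) = 0.416296 m3
Total solid + water volume = 0.99389 m3
Air = (1 - 0.99389) * 100 = 0.61%

0.61


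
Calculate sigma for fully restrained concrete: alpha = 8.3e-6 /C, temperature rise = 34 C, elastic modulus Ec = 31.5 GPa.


sigma = alpha * dT * Ec
= 8.3e-6 * 34 * 31.5 * 1000
= 8.889 MPa

8.889


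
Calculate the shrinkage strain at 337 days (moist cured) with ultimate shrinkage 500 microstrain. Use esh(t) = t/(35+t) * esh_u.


esh(337) = 337 / (35 + 337) * 500
= 337 / 372 * 500
= 453.0 microstrain

453.0


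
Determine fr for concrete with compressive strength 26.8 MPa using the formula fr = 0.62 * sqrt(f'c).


fr = 0.62 * sqrt(26.8)
= 3.21 MPa

3.21


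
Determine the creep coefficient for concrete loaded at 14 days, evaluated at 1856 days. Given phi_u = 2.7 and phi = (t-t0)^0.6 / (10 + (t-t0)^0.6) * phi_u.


dt = 1856 - 14 = 1842
phi = 1842^0.6 / (10 + 1842^0.6) * 2.7
= 2.433

2.433


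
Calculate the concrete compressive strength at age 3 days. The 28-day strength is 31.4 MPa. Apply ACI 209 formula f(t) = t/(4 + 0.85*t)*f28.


f(3) = 3 / (4 + 0.85 * 3) * 31.4
= 3 / 6.55 * 31.4
= 14.38 MPa

14.38


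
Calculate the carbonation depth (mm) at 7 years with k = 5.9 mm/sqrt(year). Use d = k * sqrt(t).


depth = k * sqrt(t)
= 5.9 * sqrt(7)
= 15.61 mm

15.61


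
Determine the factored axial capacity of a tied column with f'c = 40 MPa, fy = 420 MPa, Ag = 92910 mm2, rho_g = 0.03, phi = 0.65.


Ast = rho * Ag = 0.03 * 92910 = 2787.3 mm2
phi*Pn = 0.65 * 0.80 * (0.85 * 40 * (92910 - 2787.3) + 420 * 2787.3) / 1000
= 2202.12 kN

2202.12


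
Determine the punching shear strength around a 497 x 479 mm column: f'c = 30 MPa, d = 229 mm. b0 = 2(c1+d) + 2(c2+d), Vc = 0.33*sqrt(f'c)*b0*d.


b0 = 2*(497 + 229) + 2*(479 + 229) = 2868 mm
Vc = 0.33 * sqrt(30) * 2868 * 229 / 1000
= 1187.11 kN

1187.11


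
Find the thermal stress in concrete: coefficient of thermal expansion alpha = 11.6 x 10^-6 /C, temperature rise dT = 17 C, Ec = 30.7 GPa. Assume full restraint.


sigma = alpha * dT * Ec
= 11.6e-6 * 17 * 30.7 * 1000
= 6.054 MPa

6.054


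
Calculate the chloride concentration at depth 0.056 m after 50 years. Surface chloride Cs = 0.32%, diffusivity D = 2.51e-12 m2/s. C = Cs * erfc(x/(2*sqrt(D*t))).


t_seconds = 50 * 365.25 * 24 * 3600 = 1577880000.0 s
arg = 0.056 / (2 * sqrt(2.51e-12 * 1577880000.0))
= 0.4449
erfc(0.4449) = 0.5292
C = 0.32 * 0.5292 = 0.1693%

0.1693


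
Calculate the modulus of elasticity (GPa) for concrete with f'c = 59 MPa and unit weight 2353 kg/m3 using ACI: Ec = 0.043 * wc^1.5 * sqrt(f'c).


Ec = 0.043 * 2353^1.5 * sqrt(59) / 1000
= 37.7 GPa

37.7


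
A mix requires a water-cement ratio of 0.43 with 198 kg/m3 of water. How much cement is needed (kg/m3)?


Cement = water / (w/c)
= 198 / 0.43
= 460.5 kg/m3

460.5


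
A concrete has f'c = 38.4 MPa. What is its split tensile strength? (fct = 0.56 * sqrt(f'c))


fct = 0.56 * sqrt(38.4)
= 0.56 * 6.197
= 3.47 MPa

3.47


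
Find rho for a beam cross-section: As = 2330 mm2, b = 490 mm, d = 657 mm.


rho = As / (b * d)
= 2330 / (490 * 657)
= 0.0072

0.0072


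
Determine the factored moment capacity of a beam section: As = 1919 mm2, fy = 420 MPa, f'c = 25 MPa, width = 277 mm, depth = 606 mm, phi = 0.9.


a = As * fy / (0.85 * f'c * b)
= 1919 * 420 / (0.85 * 25 * 277)
= 136.9259 mm
Mn = As * fy * (d - a/2) / 10^6
= 433.2441 kN-m
phi*Mn = 0.9 * 433.2441 = 389.92 kN-m

389.92


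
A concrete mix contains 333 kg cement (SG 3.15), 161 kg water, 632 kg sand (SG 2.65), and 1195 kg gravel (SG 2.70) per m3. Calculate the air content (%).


Vol cement = 333 / (3.15 * 1000) = 0.105714 m3
Vol water = 161 / 1000 = 0.161 m3
Vol sand = 632 / (2.65 * 1000) = 0.238491 m3
Vol gravel = 1195 / (2.70 * 1000) = 0.442593 m3
Total solid + water volume = 0.947797 m3
Air = (1 - 0.947797) * 100 = 5.22%

5.22


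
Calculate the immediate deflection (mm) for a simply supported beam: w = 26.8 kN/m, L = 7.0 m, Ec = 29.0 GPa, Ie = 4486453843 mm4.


Convert: L = 7.0 m = 7000 mm, Ec = 29.0 GPa = 29000 MPa
delta = 5 * 26.8 * 7000^4 / (384 * 29000 * 4486453843)
= 6.44 mm

6.44


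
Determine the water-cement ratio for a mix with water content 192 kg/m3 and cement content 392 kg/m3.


w/c = water / cement
w/c = 192 / 392 = 0.49

0.49


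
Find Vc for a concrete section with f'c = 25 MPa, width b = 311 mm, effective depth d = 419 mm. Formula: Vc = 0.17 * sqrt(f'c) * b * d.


Vc = 0.17 * sqrt(25) * 311 * 419 / 1000
= 110.76 kN

110.76


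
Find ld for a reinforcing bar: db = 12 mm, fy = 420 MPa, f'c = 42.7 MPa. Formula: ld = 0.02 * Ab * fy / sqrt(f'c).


Ab = pi * 12^2 / 4 = 113.097 mm2
ld = 0.02 * 113.097 * 420 / sqrt(42.7)
= 145.4 mm

145.4


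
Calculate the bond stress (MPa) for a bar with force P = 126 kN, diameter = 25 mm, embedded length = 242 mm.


u = P / (pi * db * ld)
= 126 * 1000 / (pi * 25 * 242)
= 6.629 MPa

6.629


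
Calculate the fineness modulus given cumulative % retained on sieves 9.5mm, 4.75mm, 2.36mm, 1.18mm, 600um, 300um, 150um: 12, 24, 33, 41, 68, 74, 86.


FM = sum(cumulative % retained) / 100
= 338 / 100
= 3.38

3.38


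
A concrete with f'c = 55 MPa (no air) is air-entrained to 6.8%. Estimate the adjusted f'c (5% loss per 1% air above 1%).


Strength loss = (6.8 - 1) * 5 = 29.0%
f'c = 55 * (1 - 29.0/100)
= 39.05 MPa

39.05


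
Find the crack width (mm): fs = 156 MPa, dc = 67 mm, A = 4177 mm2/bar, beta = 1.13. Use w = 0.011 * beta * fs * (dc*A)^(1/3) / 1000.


w = 0.011 * beta * fs * (dc * A)^(1/3) / 1000
= 0.011 * 1.13 * 156 * (67 * 4177)^(1/3) / 1000
= 0.127 mm

0.127


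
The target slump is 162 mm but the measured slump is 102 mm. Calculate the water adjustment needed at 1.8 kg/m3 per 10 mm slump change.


Difference = 162 - 102 = 60 mm
Water adjustment = 60 * 1.8 / 10 = 10.8 kg/m3

10.8


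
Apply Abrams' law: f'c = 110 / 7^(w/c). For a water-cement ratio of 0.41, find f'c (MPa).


f'c = 110 / 7^0.41
= 110 / 2.221
= 49.53 MPa

49.53


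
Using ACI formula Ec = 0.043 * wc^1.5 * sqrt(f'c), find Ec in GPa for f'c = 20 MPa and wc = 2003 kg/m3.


Ec = 0.043 * 2003^1.5 * sqrt(20) / 1000
= 17.24 GPa

17.24


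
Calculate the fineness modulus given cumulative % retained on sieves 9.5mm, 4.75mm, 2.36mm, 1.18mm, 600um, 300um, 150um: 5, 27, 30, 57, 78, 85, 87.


FM = sum(cumulative % retained) / 100
= 369 / 100
= 3.69

3.69


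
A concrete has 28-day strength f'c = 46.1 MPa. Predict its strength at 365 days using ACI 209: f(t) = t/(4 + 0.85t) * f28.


f(365) = 365 / (4 + 0.85 * 365) * 46.1
= 365 / 314.25 * 46.1
= 53.54 MPa

53.54


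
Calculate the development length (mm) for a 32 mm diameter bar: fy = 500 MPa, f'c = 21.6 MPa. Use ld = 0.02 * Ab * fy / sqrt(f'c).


Ab = pi * 32^2 / 4 = 804.248 mm2
ld = 0.02 * 804.248 * 500 / sqrt(21.6)
= 1730.5 mm

1730.5


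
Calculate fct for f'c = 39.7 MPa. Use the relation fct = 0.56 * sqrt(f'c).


fct = 0.56 * sqrt(39.7)
= 0.56 * 6.301
= 3.528 MPa

3.528


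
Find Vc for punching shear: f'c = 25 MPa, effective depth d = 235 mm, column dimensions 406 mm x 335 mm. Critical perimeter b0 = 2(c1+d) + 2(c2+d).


b0 = 2*(406 + 235) + 2*(335 + 235) = 2422 mm
Vc = 0.33 * sqrt(25) * 2422 * 235 / 1000
= 939.13 kN

939.13


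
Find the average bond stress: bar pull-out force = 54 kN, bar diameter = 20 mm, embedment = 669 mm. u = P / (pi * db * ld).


u = P / (pi * db * ld)
= 54 * 1000 / (pi * 20 * 669)
= 1.285 MPa

1.285


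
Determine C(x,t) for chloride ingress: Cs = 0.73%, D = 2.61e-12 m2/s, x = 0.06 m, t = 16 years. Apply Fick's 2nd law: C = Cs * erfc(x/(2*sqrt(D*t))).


t_seconds = 16 * 365.25 * 24 * 3600 = 504921600.0 s
arg = 0.06 / (2 * sqrt(2.61e-12 * 504921600.0))
= 0.8264
erfc(0.8264) = 0.2425
C = 0.73 * 0.2425 = 0.177%

0.177


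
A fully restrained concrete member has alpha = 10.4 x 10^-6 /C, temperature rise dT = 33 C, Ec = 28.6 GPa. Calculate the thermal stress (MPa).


sigma = alpha * dT * Ec
= 10.4e-6 * 33 * 28.6 * 1000
= 9.816 MPa

9.816


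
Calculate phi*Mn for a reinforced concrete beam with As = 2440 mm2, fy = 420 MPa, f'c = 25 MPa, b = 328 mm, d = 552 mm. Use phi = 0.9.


a = As * fy / (0.85 * f'c * b)
= 2440 * 420 / (0.85 * 25 * 328)
= 147.0301 mm
Mn = As * fy * (d - a/2) / 10^6
= 490.3514 kN-m
phi*Mn = 0.9 * 490.3514 = 441.32 kN-m

441.32


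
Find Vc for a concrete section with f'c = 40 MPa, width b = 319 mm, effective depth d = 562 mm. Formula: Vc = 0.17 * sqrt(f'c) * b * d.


Vc = 0.17 * sqrt(40) * 319 * 562 / 1000
= 192.76 kN

192.76


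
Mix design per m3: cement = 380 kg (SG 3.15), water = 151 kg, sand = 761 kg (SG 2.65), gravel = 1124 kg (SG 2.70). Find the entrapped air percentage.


Vol cement = 380 / (3.15 * 1000) = 0.120635 m3
Vol water = 151 / 1000 = 0.151 m3
Vol sand = 761 / (2.65 * 1000) = 0.28717 m3
Vol gravel = 1124 / (2.70 * 1000) = 0.416296 m3
Total solid + water volume = 0.975101 m3
Air = (1 - 0.975101) * 100 = 2.49%

2.49


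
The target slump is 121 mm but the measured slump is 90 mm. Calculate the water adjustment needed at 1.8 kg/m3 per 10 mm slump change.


Difference = 121 - 90 = 31 mm
Water adjustment = 31 * 1.8 / 10 = 5.6 kg/m3

5.6


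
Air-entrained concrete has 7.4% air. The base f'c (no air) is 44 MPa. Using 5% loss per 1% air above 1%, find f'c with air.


Strength loss = (7.4 - 1) * 5 = 32.0%
f'c = 44 * (1 - 32.0/100)
= 29.92 MPa

29.92


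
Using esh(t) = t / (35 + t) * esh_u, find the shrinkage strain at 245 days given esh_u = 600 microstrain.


esh(245) = 245 / (35 + 245) * 600
= 245 / 280 * 600
= 525.0 microstrain

525.0


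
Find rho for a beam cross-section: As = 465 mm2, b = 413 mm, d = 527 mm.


rho = As / (b * d)
= 465 / (413 * 527)
= 0.0021

0.0021


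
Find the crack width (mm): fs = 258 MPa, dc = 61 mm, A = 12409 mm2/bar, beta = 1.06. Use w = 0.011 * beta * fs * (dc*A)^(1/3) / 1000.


w = 0.011 * beta * fs * (dc * A)^(1/3) / 1000
= 0.011 * 1.06 * 258 * (61 * 12409)^(1/3) / 1000
= 0.274 mm

0.274


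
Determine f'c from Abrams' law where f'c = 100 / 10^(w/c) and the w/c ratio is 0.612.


f'c = 100 / 10^0.612
= 100 / 4.093
= 24.43 MPa

24.43


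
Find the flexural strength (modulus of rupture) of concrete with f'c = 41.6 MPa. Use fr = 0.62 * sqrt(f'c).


fr = 0.62 * sqrt(41.6)
= 3.999 MPa

3.999


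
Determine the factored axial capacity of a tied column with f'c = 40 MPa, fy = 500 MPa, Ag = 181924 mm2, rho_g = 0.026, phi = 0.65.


Ast = rho * Ag = 0.026 * 181924 = 4730.024 mm2
phi*Pn = 0.65 * 0.80 * (0.85 * 40 * (181924 - 4730.024) + 500 * 4730.024) / 1000
= 4362.6 kN

4362.6


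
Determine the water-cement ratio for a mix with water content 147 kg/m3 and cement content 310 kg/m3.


w/c = water / cement
w/c = 147 / 310 = 0.474

0.474


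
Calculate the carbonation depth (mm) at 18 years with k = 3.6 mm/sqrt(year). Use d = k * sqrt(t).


depth = k * sqrt(t)
= 3.6 * sqrt(18)
= 15.27 mm

15.27


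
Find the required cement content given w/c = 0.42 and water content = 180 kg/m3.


Cement = water / (w/c)
= 180 / 0.42
= 428.6 kg/m3

428.6


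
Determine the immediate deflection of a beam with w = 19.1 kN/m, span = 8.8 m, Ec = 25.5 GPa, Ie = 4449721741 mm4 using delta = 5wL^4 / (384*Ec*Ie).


Convert: L = 8.8 m = 8800 mm, Ec = 25.5 GPa = 25500 MPa
delta = 5 * 19.1 * 8800^4 / (384 * 25500 * 4449721741)
= 13.14 mm

13.14


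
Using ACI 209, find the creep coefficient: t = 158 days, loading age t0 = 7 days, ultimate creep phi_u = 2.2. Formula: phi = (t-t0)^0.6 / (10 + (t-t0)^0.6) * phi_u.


dt = 158 - 7 = 151
phi = 151^0.6 / (10 + 151^0.6) * 2.2
= 1.474

1.474


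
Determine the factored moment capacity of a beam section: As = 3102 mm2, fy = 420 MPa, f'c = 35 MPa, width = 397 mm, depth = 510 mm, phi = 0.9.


a = As * fy / (0.85 * f'c * b)
= 3102 * 420 / (0.85 * 35 * 397)
= 110.3097 mm
Mn = As * fy * (d - a/2) / 10^6
= 592.5905 kN-m
phi*Mn = 0.9 * 592.5905 = 533.33 kN-m

533.33


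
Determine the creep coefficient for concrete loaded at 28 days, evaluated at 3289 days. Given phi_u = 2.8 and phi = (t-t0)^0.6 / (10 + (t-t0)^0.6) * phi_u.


dt = 3289 - 28 = 3261
phi = 3261^0.6 / (10 + 3261^0.6) * 2.8
= 2.597

2.597


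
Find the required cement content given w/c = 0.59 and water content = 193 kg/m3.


Cement = water / (w/c)
= 193 / 0.59
= 327.1 kg/m3

327.1


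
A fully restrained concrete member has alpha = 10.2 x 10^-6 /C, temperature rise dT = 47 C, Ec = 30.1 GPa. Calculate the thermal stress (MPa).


sigma = alpha * dT * Ec
= 10.2e-6 * 47 * 30.1 * 1000
= 14.43 MPa

14.43


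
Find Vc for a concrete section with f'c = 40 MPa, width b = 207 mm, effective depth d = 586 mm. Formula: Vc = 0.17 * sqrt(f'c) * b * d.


Vc = 0.17 * sqrt(40) * 207 * 586 / 1000
= 130.42 kN

130.42


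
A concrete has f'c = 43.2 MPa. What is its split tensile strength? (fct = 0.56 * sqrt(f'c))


fct = 0.56 * sqrt(43.2)
= 0.56 * 6.573
= 3.681 MPa

3.681


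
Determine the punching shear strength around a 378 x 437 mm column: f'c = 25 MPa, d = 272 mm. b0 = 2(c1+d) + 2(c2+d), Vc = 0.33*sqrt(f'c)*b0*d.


b0 = 2*(378 + 272) + 2*(437 + 272) = 2718 mm
Vc = 0.33 * sqrt(25) * 2718 * 272 / 1000
= 1219.84 kN

1219.84


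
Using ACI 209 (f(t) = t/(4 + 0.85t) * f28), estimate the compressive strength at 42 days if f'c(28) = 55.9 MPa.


f(42) = 42 / (4 + 0.85 * 42) * 55.9
= 42 / 39.7 * 55.9
= 59.14 MPa

59.14


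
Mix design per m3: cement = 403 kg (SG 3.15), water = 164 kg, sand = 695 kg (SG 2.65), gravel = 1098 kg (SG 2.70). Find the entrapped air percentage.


Vol cement = 403 / (3.15 * 1000) = 0.127937 m3
Vol water = 164 / 1000 = 0.164 m3
Vol sand = 695 / (2.65 * 1000) = 0.262264 m3
Vol gravel = 1098 / (2.70 * 1000) = 0.406667 m3
Total solid + water volume = 0.960867 m3
Air = (1 - 0.960867) * 100 = 3.91%

3.91


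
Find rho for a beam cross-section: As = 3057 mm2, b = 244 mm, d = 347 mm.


rho = As / (b * d)
= 3057 / (244 * 347)
= 0.0361

0.0361


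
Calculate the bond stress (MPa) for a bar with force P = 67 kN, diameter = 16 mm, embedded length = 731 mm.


u = P / (pi * db * ld)
= 67 * 1000 / (pi * 16 * 731)
= 1.823 MPa

1.823


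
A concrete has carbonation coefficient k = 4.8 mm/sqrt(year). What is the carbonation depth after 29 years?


depth = k * sqrt(t)
= 4.8 * sqrt(29)
= 25.85 mm

25.85


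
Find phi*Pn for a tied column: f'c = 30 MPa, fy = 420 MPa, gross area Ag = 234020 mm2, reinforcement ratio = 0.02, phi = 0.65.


Ast = rho * Ag = 0.02 * 234020 = 4680.4 mm2
phi*Pn = 0.65 * 0.80 * (0.85 * 30 * (234020 - 4680.4) + 420 * 4680.4) / 1000
= 4063.24 kN

4063.24


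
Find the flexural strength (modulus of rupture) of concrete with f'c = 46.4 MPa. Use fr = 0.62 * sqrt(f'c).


fr = 0.62 * sqrt(46.4)
= 4.223 MPa

4.223


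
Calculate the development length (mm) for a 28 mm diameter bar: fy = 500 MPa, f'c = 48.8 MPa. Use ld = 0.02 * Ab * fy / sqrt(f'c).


Ab = pi * 28^2 / 4 = 615.752 mm2
ld = 0.02 * 615.752 * 500 / sqrt(48.8)
= 881.4 mm

881.4


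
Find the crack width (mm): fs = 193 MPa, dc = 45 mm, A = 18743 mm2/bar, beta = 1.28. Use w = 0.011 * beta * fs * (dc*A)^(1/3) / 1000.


w = 0.011 * beta * fs * (dc * A)^(1/3) / 1000
= 0.011 * 1.28 * 193 * (45 * 18743)^(1/3) / 1000
= 0.257 mm

0.257


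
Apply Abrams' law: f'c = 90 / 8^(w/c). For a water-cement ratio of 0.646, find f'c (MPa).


f'c = 90 / 8^0.646
= 90 / 3.832
= 23.49 MPa

23.49


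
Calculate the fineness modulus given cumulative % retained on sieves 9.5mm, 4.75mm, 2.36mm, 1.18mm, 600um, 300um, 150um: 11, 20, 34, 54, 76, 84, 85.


FM = sum(cumulative % retained) / 100
= 364 / 100
= 3.64

3.64


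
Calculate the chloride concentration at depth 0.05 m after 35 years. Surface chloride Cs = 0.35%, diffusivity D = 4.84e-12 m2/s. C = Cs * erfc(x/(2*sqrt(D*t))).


t_seconds = 35 * 365.25 * 24 * 3600 = 1104516000.0 s
arg = 0.05 / (2 * sqrt(4.84e-12 * 1104516000.0))
= 0.3419
erfc(0.3419) = 0.6287
C = 0.35 * 0.6287 = 0.22%

0.22


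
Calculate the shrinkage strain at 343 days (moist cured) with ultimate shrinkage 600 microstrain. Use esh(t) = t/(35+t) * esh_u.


esh(343) = 343 / (35 + 343) * 600
= 343 / 378 * 600
= 544.4 microstrain

544.4


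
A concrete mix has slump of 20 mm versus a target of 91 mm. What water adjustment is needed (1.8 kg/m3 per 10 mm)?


Difference = 91 - 20 = 71 mm
Water adjustment = 71 * 1.8 / 10 = 12.8 kg/m3

12.8


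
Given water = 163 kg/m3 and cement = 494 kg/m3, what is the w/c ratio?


w/c = water / cement
w/c = 163 / 494 = 0.33

0.33


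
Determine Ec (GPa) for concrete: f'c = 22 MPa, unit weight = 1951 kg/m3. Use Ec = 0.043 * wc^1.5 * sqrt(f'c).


Ec = 0.043 * 1951^1.5 * sqrt(22) / 1000
= 17.38 GPa

17.38


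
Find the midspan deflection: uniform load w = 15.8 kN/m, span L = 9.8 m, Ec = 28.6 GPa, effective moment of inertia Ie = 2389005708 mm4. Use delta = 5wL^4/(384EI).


Convert: L = 9.8 m = 9800 mm, Ec = 28.6 GPa = 28600 MPa
delta = 5 * 15.8 * 9800^4 / (384 * 28600 * 2389005708)
= 27.77 mm

27.77


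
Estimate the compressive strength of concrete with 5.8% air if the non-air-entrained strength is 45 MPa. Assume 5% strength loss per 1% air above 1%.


Strength loss = (5.8 - 1) * 5 = 24.0%
f'c = 45 * (1 - 24.0/100)
= 34.2 MPa

34.2


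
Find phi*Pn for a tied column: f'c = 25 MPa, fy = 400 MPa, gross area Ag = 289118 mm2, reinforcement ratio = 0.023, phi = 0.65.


Ast = rho * Ag = 0.023 * 289118 = 6649.714 mm2
phi*Pn = 0.65 * 0.80 * (0.85 * 25 * (289118 - 6649.714) + 400 * 6649.714) / 1000
= 4504.42 kN

4504.42


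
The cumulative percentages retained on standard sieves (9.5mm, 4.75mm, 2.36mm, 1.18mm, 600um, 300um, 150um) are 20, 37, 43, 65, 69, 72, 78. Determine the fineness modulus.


FM = sum(cumulative % retained) / 100
= 384 / 100
= 3.84

3.84


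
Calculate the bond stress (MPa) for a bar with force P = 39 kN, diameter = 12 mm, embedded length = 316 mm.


u = P / (pi * db * ld)
= 39 * 1000 / (pi * 12 * 316)
= 3.274 MPa

3.274


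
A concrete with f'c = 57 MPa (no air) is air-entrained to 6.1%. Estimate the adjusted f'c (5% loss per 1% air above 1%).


Strength loss = (6.1 - 1) * 5 = 25.5%
f'c = 57 * (1 - 25.5/100)
= 42.46 MPa

42.46


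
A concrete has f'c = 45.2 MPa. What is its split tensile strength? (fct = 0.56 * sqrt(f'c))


fct = 0.56 * sqrt(45.2)
= 0.56 * 6.723
= 3.765 MPa

3.765


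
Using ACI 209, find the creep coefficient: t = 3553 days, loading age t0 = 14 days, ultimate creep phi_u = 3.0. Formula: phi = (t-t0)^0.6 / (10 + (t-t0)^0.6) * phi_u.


dt = 3553 - 14 = 3539
phi = 3539^0.6 / (10 + 3539^0.6) * 3.0
= 2.793

2.793


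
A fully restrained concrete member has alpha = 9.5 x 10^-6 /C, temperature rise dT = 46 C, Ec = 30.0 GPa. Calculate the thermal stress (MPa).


sigma = alpha * dT * Ec
= 9.5e-6 * 46 * 30.0 * 1000
= 13.11 MPa

13.11


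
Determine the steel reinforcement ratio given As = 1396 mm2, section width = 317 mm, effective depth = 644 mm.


rho = As / (b * d)
= 1396 / (317 * 644)
= 0.0068

0.0068


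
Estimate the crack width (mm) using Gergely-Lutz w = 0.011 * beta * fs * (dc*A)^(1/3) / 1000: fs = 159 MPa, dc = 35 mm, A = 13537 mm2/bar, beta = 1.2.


w = 0.011 * beta * fs * (dc * A)^(1/3) / 1000
= 0.011 * 1.2 * 159 * (35 * 13537)^(1/3) / 1000
= 0.164 mm

0.164


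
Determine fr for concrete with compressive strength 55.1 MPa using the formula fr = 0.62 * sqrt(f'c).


fr = 0.62 * sqrt(55.1)
= 4.602 MPa

4.602


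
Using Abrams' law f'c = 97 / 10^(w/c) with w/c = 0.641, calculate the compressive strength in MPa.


f'c = 97 / 10^0.641
= 97 / 4.375
= 22.17 MPa

22.17


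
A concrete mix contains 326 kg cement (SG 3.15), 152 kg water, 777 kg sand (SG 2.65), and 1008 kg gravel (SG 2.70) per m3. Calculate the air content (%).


Vol cement = 326 / (3.15 * 1000) = 0.103492 m3
Vol water = 152 / 1000 = 0.152 m3
Vol sand = 777 / (2.65 * 1000) = 0.293208 m3
Vol gravel = 1008 / (2.70 * 1000) = 0.373333 m3
Total solid + water volume = 0.922033 m3
Air = (1 - 0.922033) * 100 = 7.8%

7.8


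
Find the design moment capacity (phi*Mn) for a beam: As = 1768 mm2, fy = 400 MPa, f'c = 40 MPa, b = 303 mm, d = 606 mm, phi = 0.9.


a = As * fy / (0.85 * f'c * b)
= 1768 * 400 / (0.85 * 40 * 303)
= 68.6469 mm
Mn = As * fy * (d - a/2) / 10^6
= 404.2897 kN-m
phi*Mn = 0.9 * 404.2897 = 363.86 kN-m

363.86


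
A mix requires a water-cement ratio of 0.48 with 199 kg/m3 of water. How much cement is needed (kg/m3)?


Cement = water / (w/c)
= 199 / 0.48
= 414.6 kg/m3

414.6


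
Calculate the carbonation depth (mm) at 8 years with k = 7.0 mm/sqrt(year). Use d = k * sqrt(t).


depth = k * sqrt(t)
= 7.0 * sqrt(8)
= 19.8 mm

19.8


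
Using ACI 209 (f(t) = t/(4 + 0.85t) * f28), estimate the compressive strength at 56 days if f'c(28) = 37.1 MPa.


f(56) = 56 / (4 + 0.85 * 56) * 37.1
= 56 / 51.6 * 37.1
= 40.26 MPa

40.26


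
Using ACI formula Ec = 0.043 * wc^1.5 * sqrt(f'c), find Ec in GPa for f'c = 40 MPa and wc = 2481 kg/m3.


Ec = 0.043 * 2481^1.5 * sqrt(40) / 1000
= 33.61 GPa

33.61


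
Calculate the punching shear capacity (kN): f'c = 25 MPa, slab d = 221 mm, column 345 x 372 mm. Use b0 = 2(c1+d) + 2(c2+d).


b0 = 2*(345 + 221) + 2*(372 + 221) = 2318 mm
Vc = 0.33 * sqrt(25) * 2318 * 221 / 1000
= 845.26 kN

845.26


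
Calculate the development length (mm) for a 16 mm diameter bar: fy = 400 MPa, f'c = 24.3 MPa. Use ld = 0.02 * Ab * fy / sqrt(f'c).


Ab = pi * 16^2 / 4 = 201.062 mm2
ld = 0.02 * 201.062 * 400 / sqrt(24.3)
= 326.3 mm

326.3


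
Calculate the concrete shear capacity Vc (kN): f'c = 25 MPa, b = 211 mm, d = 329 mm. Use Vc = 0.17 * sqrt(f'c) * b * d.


Vc = 0.17 * sqrt(25) * 211 * 329 / 1000
= 59.01 kN

59.01


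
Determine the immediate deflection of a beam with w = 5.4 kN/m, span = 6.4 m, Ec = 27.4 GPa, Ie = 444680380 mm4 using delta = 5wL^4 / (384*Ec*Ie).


Convert: L = 6.4 m = 6400 mm, Ec = 27.4 GPa = 27400 MPa
delta = 5 * 5.4 * 6400^4 / (384 * 27400 * 444680380)
= 9.68 mm

9.68


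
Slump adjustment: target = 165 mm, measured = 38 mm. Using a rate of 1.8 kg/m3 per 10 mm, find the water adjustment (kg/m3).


Difference = 165 - 38 = 127 mm
Water adjustment = 127 * 1.8 / 10 = 22.9 kg/m3

22.9


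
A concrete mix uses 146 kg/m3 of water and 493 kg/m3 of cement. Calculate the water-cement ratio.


w/c = water / cement
w/c = 146 / 493 = 0.296

0.296


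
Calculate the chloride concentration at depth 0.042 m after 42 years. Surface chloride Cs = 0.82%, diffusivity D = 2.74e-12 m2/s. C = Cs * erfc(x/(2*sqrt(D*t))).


t_seconds = 42 * 365.25 * 24 * 3600 = 1325419200.0 s
arg = 0.042 / (2 * sqrt(2.74e-12 * 1325419200.0))
= 0.3485
erfc(0.3485) = 0.6221
C = 0.82 * 0.6221 = 0.5102%

0.5102


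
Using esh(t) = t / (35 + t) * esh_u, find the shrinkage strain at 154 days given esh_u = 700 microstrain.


esh(154) = 154 / (35 + 154) * 700
= 154 / 189 * 700
= 570.4 microstrain

570.4


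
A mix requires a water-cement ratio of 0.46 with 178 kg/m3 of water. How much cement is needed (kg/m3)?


Cement = water / (w/c)
= 178 / 0.46
= 387.0 kg/m3

387.0


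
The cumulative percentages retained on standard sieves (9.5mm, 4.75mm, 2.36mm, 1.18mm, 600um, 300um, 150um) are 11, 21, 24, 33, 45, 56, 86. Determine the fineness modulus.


FM = sum(cumulative % retained) / 100
= 276 / 100
= 2.76

2.76


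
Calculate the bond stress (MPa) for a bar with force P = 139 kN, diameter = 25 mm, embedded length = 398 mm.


u = P / (pi * db * ld)
= 139 * 1000 / (pi * 25 * 398)
= 4.447 MPa

4.447


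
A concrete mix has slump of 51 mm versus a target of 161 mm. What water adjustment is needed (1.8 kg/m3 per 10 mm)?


Difference = 161 - 51 = 110 mm
Water adjustment = 110 * 1.8 / 10 = 19.8 kg/m3

19.8


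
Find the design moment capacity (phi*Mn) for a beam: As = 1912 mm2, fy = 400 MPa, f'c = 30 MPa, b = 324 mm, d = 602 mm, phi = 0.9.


a = As * fy / (0.85 * f'c * b)
= 1912 * 400 / (0.85 * 30 * 324)
= 92.5684 mm
Mn = As * fy * (d - a/2) / 10^6
= 425.0114 kN-m
phi*Mn = 0.9 * 425.0114 = 382.51 kN-m

382.51


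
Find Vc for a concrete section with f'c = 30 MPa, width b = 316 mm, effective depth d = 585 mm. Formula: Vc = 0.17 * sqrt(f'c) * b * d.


Vc = 0.17 * sqrt(30) * 316 * 585 / 1000
= 172.13 kN

172.13


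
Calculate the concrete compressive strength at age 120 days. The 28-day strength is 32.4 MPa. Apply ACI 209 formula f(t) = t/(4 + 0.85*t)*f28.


f(120) = 120 / (4 + 0.85 * 120) * 32.4
= 120 / 106.0 * 32.4
= 36.68 MPa

36.68


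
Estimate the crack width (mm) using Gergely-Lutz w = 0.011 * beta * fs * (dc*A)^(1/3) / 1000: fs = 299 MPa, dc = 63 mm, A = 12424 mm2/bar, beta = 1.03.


w = 0.011 * beta * fs * (dc * A)^(1/3) / 1000
= 0.011 * 1.03 * 299 * (63 * 12424)^(1/3) / 1000
= 0.312 mm

0.312


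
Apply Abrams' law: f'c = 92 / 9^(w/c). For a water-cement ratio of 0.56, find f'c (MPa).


f'c = 92 / 9^0.56
= 92 / 3.423
= 26.88 MPa

26.88


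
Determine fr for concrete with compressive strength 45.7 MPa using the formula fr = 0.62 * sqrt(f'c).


fr = 0.62 * sqrt(45.7)
= 4.191 MPa

4.191


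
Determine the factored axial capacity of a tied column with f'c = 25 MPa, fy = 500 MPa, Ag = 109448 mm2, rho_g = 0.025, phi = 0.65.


Ast = rho * Ag = 0.025 * 109448 = 2736.2 mm2
phi*Pn = 0.65 * 0.80 * (0.85 * 25 * (109448 - 2736.2) + 500 * 2736.2) / 1000
= 1890.58 kN

1890.58


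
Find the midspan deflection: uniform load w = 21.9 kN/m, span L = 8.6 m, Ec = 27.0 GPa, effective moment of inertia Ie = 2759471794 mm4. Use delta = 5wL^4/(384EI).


Convert: L = 8.6 m = 8600 mm, Ec = 27.0 GPa = 27000 MPa
delta = 5 * 21.9 * 8600^4 / (384 * 27000 * 2759471794)
= 20.94 mm

20.94


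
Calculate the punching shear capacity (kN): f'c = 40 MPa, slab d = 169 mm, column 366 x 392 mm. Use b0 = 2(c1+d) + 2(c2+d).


b0 = 2*(366 + 169) + 2*(392 + 169) = 2192 mm
Vc = 0.33 * sqrt(40) * 2192 * 169 / 1000
= 773.16 kN

773.16


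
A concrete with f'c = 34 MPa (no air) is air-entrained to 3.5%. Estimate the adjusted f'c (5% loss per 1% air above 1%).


Strength loss = (3.5 - 1) * 5 = 12.5%
f'c = 34 * (1 - 12.5/100)
= 29.75 MPa

29.75


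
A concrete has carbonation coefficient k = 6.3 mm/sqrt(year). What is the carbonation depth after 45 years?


depth = k * sqrt(t)
= 6.3 * sqrt(45)
= 42.26 mm

42.26


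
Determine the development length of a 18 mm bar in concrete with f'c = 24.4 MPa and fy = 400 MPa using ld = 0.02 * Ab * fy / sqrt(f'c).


Ab = pi * 18^2 / 4 = 254.469 mm2
ld = 0.02 * 254.469 * 400 / sqrt(24.4)
= 412.1 mm

412.1


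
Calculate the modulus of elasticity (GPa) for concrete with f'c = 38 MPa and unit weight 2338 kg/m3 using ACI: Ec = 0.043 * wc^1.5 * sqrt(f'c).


Ec = 0.043 * 2338^1.5 * sqrt(38) / 1000
= 29.97 GPa

29.97


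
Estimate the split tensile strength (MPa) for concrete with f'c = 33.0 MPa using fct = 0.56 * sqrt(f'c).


fct = 0.56 * sqrt(33.0)
= 0.56 * 5.745
= 3.217 MPa

3.217


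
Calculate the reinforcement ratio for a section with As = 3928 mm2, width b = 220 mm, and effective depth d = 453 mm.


rho = As / (b * d)
= 3928 / (220 * 453)
= 0.0394

0.0394


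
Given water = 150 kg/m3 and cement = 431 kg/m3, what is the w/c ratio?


w/c = water / cement
w/c = 150 / 431 = 0.348

0.348


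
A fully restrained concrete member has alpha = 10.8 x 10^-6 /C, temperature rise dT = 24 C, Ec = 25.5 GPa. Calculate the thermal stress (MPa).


sigma = alpha * dT * Ec
= 10.8e-6 * 24 * 25.5 * 1000
= 6.61 MPa

6.61


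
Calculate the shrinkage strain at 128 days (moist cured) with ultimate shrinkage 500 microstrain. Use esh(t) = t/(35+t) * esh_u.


esh(128) = 128 / (35 + 128) * 500
= 128 / 163 * 500
= 392.6 microstrain

392.6


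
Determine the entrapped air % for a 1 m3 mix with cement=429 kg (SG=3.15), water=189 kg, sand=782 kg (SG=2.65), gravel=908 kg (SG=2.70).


Vol cement = 429 / (3.15 * 1000) = 0.13619 m3
Vol water = 189 / 1000 = 0.189 m3
Vol sand = 782 / (2.65 * 1000) = 0.295094 m3
Vol gravel = 908 / (2.70 * 1000) = 0.336296 m3
Total solid + water volume = 0.956581 m3
Air = (1 - 0.956581) * 100 = 4.34%

4.34


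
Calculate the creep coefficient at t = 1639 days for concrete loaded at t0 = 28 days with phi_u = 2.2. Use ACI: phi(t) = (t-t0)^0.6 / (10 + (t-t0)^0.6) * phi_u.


dt = 1639 - 28 = 1611
phi = 1611^0.6 / (10 + 1611^0.6) * 2.2
= 1.966

1.966


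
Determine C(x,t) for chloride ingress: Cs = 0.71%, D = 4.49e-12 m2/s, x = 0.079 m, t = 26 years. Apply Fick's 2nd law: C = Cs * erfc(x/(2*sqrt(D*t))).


t_seconds = 26 * 365.25 * 24 * 3600 = 820497600.0 s
arg = 0.079 / (2 * sqrt(4.49e-12 * 820497600.0))
= 0.6508
erfc(0.6508) = 0.3574
C = 0.71 * 0.3574 = 0.2537%

0.2537


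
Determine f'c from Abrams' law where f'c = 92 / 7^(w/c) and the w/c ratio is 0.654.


f'c = 92 / 7^0.654
= 92 / 3.57
= 25.77 MPa

25.77


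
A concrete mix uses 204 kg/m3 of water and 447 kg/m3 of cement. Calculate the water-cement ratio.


w/c = water / cement
w/c = 204 / 447 = 0.456

0.456


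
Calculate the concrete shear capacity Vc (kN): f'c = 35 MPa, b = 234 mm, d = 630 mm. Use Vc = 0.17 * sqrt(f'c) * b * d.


Vc = 0.17 * sqrt(35) * 234 * 630 / 1000
= 148.27 kN

148.27


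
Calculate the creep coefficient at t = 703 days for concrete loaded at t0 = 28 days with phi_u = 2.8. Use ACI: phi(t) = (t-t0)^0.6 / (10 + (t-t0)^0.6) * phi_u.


dt = 703 - 28 = 675
phi = 675^0.6 / (10 + 675^0.6) * 2.8
= 2.332

2.332


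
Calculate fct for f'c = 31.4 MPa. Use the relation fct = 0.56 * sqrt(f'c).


fct = 0.56 * sqrt(31.4)
= 0.56 * 5.604
= 3.138 MPa

3.138


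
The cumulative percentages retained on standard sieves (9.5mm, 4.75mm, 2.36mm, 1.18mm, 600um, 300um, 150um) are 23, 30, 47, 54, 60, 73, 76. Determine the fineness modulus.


FM = sum(cumulative % retained) / 100
= 363 / 100
= 3.63

3.63


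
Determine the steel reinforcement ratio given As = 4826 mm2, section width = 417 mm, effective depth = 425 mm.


rho = As / (b * d)
= 4826 / (417 * 425)
= 0.0272

0.0272


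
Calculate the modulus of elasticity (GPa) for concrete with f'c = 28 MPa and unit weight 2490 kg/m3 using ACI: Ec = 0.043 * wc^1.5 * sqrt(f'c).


Ec = 0.043 * 2490^1.5 * sqrt(28) / 1000
= 28.27 GPa

28.27


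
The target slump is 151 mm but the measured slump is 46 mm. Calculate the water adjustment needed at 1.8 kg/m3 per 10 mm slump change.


Difference = 151 - 46 = 105 mm
Water adjustment = 105 * 1.8 / 10 = 18.9 kg/m3

18.9


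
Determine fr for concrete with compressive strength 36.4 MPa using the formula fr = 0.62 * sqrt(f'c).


fr = 0.62 * sqrt(36.4)
= 3.741 MPa

3.741


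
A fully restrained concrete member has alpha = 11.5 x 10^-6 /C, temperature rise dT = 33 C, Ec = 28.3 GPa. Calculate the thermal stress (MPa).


sigma = alpha * dT * Ec
= 11.5e-6 * 33 * 28.3 * 1000
= 10.74 MPa

10.74


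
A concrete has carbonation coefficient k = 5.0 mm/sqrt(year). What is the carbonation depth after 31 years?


depth = k * sqrt(t)
= 5.0 * sqrt(31)
= 27.84 mm

27.84


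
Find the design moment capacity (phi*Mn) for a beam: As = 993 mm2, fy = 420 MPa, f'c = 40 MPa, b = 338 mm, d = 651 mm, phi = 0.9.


a = As * fy / (0.85 * f'c * b)
= 993 * 420 / (0.85 * 40 * 338)
= 36.2913 mm
Mn = As * fy * (d - a/2) / 10^6
= 263.9382 kN-m
phi*Mn = 0.9 * 263.9382 = 237.54 kN-m

237.54


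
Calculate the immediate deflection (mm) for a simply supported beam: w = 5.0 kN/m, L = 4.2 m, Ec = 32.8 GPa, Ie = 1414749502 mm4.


Convert: L = 4.2 m = 4200 mm, Ec = 32.8 GPa = 32800 MPa
delta = 5 * 5.0 * 4200^4 / (384 * 32800 * 1414749502)
= 0.44 mm

0.44


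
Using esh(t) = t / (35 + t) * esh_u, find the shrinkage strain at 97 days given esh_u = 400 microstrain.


esh(97) = 97 / (35 + 97) * 400
= 97 / 132 * 400
= 293.9 microstrain

293.9


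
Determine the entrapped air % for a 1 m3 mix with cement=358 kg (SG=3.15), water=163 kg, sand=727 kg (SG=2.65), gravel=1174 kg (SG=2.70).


Vol cement = 358 / (3.15 * 1000) = 0.113651 m3
Vol water = 163 / 1000 = 0.163 m3
Vol sand = 727 / (2.65 * 1000) = 0.27434 m3
Vol gravel = 1174 / (2.70 * 1000) = 0.434815 m3
Total solid + water volume = 0.985805 m3
Air = (1 - 0.985805) * 100 = 1.42%

1.42


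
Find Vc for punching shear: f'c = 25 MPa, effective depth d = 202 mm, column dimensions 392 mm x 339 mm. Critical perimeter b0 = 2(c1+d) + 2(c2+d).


b0 = 2*(392 + 202) + 2*(339 + 202) = 2270 mm
Vc = 0.33 * sqrt(25) * 2270 * 202 / 1000
= 756.59 kN

756.59


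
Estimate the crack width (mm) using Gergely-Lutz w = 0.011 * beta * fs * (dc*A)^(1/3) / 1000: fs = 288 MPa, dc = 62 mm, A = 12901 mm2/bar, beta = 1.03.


w = 0.011 * beta * fs * (dc * A)^(1/3) / 1000
= 0.011 * 1.03 * 288 * (62 * 12901)^(1/3) / 1000
= 0.303 mm

0.303


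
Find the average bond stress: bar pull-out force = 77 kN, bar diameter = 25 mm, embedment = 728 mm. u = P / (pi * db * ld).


u = P / (pi * db * ld)
= 77 * 1000 / (pi * 25 * 728)
= 1.347 MPa

1.347


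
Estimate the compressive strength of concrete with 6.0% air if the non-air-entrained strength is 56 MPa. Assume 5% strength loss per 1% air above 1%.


Strength loss = (6.0 - 1) * 5 = 25.0%
f'c = 56 * (1 - 25.0/100)
= 42.0 MPa

42.0


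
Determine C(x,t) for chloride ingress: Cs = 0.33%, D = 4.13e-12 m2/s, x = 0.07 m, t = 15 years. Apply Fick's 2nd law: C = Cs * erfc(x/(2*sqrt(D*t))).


t_seconds = 15 * 365.25 * 24 * 3600 = 473364000.0 s
arg = 0.07 / (2 * sqrt(4.13e-12 * 473364000.0))
= 0.7916
erfc(0.7916) = 0.2629
C = 0.33 * 0.2629 = 0.0868%

0.0868
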